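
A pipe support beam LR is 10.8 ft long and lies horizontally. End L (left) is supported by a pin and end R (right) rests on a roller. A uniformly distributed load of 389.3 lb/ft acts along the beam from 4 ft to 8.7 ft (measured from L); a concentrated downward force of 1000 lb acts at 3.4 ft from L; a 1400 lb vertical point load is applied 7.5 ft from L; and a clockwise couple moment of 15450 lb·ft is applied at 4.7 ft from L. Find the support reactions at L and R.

Resultant of the distributed load: 389.3 × 4.7 = 1829.71 lb at 6.35 ft from L.
ΣM about L: R_y·10.8 − (389.3·4.7)·6.35 − 1000·3.4 − 1400·7.5 − 15450 = 0 → R_y = 40968.6585/10.8 = 3793.39 ≈ 3793 lb.
ΣF_y = 0: L_y + 3793.39 − 389.3·4.7 − 1000 − 1400 = 0 → L_y = 436.3 lb.
ΣF_x = 0: no horizontal applied forces, so L_x = 0.

L_x = 0, L_y = 436.3 lb, R_y = 3793 lb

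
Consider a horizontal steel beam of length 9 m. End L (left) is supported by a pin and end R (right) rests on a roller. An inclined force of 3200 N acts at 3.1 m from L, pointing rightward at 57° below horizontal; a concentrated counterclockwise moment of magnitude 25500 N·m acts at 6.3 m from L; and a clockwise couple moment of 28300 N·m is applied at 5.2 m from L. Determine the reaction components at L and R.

ΣM about L: R_y·9 − 3200·sin57°·3.1 + 25500 − 28300 = 0 → R_y = 11119.6/9 = 1235.51 ≈ 1236 N.
ΣF_y = 0: L_y + 1235.51 − 3200·sin57° = 0 → L_y = 1448 N.
ΣF_x = 0: L_x + 3200·cos57° = 0 → L_x = -1743 N.

L_x = -1743 N, L_y = 1448 N, R_y = 1236 N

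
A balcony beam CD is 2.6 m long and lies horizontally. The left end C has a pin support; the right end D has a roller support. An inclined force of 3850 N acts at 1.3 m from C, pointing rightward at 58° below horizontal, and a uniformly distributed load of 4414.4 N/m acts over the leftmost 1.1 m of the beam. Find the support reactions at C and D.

C_x = -2040 N, C_y = 5461 N, D_y = 2660 N

Resultant of the distributed load: 4414.4 × 1.1 = 4855.84 N at 0.55 m from C.
Taking moments about C: D_y·2.6 − 3850·sin58°·1.3 − (4414.4·1.1)·0.55 = 0 → D_y = 6915.19/2.6 = 2659.69 ≈ 2660 N.
ΣF_y = 0: C_y + 2659.69 − 3850·sin58° − 4414.4·1.1 = 0 → C_y = 5461 N.
ΣF_x = 0: C_x + 3850·cos58° = 0 → C_x = -2040 N.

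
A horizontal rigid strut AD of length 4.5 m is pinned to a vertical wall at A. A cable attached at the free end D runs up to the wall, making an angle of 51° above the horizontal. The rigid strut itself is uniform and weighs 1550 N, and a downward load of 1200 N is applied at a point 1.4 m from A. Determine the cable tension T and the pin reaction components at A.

T = 1478 N, A_x = 929.9 N, A_y = 1602 N

ΣM about A: T·sin51°·4.5 − 1550·2.25 − 1200·1.4 = 0 → T = 5167.5/(4.5·0.777146) = 1477.63 ≈ 1478 N.
ΣF_x = 0: A_x − T·cos51° = 0 → A_x = 1477.63 × 0.62932 = 929.9 N.
ΣF_y = 0: A_y + T·sin51° − 1550 − 1200 = 0 → A_y = 2750 − 1477.63 × 0.777146 = 1602 N.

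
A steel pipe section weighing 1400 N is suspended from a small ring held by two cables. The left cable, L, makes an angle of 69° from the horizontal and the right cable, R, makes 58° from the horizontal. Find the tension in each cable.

T_L = 928.9 N, T_R = 628.2 N

ΣF_x = 0: −T_L·cos69° + T_R·cos58° = 0 → T_R = 0.676269·T_L.
ΣF_y = 0: T_L·sin69° + T_R·sin58° = 1400.
Substitute: T_L·(0.93358 + 0.676269·0.848048) = 1400 → T_L = 928.943 ≈ 928.9 N.
Then T_R = 0.676269 × 928.943 = 628.2 N.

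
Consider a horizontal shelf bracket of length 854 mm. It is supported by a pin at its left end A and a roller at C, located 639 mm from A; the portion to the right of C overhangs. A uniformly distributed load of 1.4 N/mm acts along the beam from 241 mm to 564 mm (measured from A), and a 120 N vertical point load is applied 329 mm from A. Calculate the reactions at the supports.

A_x = 0, A_y = 225.6 N, C_y = 346.6 N

Resultant of the distributed load: 1.4 × 323 = 452.2 N at 402.5 mm from A.
Taking moments about A: C_y·639 − (1.4·323)·402.5 − 120·329 = 0 → C_y = 221490.5/639 = 346.621 ≈ 346.6 N.
ΣF_y = 0: A_y + 346.621 − 1.4·323 − 120 = 0 → A_y = 225.6 N.
ΣF_x = 0: no horizontal applied forces, so A_x = 0.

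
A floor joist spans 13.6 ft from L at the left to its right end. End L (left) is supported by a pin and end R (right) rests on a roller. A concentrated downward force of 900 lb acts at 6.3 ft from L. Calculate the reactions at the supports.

L_x = 0, L_y = 483.1 lb, R_y = 416.9 lb

Taking moments about L: R_y·13.6 − 900·6.3 = 0 → R_y = 5670/13.6 = 416.912 ≈ 416.9 lb.
ΣF_y = 0: L_y + 416.912 − 900 = 0 → L_y = 483.1 lb.
ΣF_x = 0: no horizontal applied forces, so L_x = 0.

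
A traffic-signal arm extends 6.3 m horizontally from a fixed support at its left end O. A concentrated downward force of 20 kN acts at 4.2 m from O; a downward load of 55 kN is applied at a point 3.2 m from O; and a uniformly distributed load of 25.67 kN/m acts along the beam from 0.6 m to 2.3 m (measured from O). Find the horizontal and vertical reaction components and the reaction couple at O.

O_x = 0, O_y = 118.6 kN, M_O = 323.3 kN·m

Resultant of the distributed load: 25.67 × 1.7 = 43.639 kN at 1.45 m from O.
ΣF_x = 0: O_x = 0.
ΣF_y = 0: O_y − 20 − 55 − 25.67·1.7 = 0 → O_y = 118.6 kN.
ΣM about O: M_O − 20·4.2 − 55·3.2 − (25.67·1.7)·1.45 = 0 → M_O = 323.3 kN·m.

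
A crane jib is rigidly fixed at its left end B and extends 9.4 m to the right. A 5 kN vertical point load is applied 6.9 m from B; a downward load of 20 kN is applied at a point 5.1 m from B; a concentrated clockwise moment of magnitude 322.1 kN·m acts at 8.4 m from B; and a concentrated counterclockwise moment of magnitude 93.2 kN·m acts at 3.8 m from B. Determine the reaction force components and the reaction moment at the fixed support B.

B_x = 0, B_y = 25.00 kN, M_B = 365.4 kN·m

ΣF_x = 0: B_x = 0.
ΣF_y = 0: B_y − 5 − 20 = 0 → B_y = 25.00 kN.
ΣM about B: M_B − 5·6.9 − 20·5.1 − 322.1 + 93.2 = 0 → M_B = 365.4 kN·m.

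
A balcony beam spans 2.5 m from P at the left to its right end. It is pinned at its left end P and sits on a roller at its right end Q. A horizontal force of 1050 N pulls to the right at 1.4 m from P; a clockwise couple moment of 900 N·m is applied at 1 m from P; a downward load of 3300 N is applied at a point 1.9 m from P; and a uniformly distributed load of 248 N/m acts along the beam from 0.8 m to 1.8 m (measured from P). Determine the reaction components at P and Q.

P_x = -1050 N, P_y = 551.0 N, Q_y = 2997 N

Resultant of the distributed load: 248 × 1 = 248 N at 1.3 m from P.
Taking moments about P: Q_y·2.5 − 900 − 3300·1.9 − (248·1)·1.3 = 0 → Q_y = 7492.4/2.5 = 2996.96 ≈ 2997 N.
ΣF_y = 0: P_y + 2996.96 − 3300 − 248·1 = 0 → P_y = 551.0 N.
ΣF_x = 0: P_x + 1050 = 0 → P_x = -1050 N.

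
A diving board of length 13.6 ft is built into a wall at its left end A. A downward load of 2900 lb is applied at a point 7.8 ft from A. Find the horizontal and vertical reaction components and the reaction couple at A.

ΣF_x = 0: A_x = 0.
ΣF_y = 0: A_y − 2900 = 0 → A_y = 2900 lb.
ΣM about A: M_A − 2900·7.8 = 0 → M_A = 22620 lb·ft.

A_x = 0, A_y = 2900 lb, M_A = 22620 lb·ft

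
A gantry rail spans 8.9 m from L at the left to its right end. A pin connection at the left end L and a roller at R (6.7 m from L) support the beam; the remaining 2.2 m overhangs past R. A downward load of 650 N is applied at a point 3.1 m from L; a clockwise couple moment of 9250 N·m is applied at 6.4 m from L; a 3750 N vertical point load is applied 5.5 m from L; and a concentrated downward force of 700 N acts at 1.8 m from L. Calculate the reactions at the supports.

Moments about L: R_y·6.7 − 650·3.1 − 9250 − 3750·5.5 − 700·1.8 = 0 → R_y = 33150/6.7 = 4947.76 ≈ 4948 N.
ΣF_y = 0: L_y + 4947.76 − 650 − 3750 − 700 = 0 → L_y = 152.2 N.
ΣF_x = 0: no horizontal applied forces, so L_x = 0.

L_x = 0, L_y = 152.2 N, R_y = 4948 N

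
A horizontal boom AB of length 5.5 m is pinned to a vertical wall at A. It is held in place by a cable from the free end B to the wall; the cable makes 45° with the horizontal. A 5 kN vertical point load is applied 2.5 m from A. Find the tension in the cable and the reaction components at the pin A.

ΣM about A: T·sin45°·5.5 − 5·2.5 = 0 → T = 12.5/(5.5·0.707107) = 3.21412 ≈ 3.214 kN.
ΣF_x = 0: A_x − T·cos45° = 0 → A_x = 3.21412 × 0.707107 = 2.273 kN.
ΣF_y = 0: A_y + T·sin45° − 5 = 0 → A_y = 5 − 3.21412 × 0.707107 = 2.727 kN.

T = 3.214 kN, A_x = 2.273 kN, A_y = 2.727 kN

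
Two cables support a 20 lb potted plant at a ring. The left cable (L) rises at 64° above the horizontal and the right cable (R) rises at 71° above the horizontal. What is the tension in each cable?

ΣF_x = 0: −T_L·cos64° + T_R·cos71° = 0 → T_R = 1.34648·T_L.
ΣF_y = 0: T_L·sin64° + T_R·sin71° = 20.
Substitute: T_L·(0.898794 + 1.34648·0.945519) = 20 → T_L = 9.20846 ≈ 9.208 lb.
Then T_R = 1.34648 × 9.20846 = 12.40 lb.

T_L = 9.208 lb, T_R = 12.40 lb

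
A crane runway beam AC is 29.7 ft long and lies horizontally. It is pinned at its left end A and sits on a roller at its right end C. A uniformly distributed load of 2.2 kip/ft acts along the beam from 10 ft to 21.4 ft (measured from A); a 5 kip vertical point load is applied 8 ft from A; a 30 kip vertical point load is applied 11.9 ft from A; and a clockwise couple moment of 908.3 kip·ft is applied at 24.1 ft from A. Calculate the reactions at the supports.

A_x = 0, A_y = 2.873 kip, C_y = 57.21 kip

Resultant of the distributed load: 2.2 × 11.4 = 25.08 kip at 15.7 ft from A.
ΣM about A: C_y·29.7 − (2.2·11.4)·15.7 − 5·8 − 30·11.9 − 908.3 = 0 → C_y = 1699.056/29.7 = 57.2073 ≈ 57.21 kip.
ΣF_y = 0: A_y + 57.2073 − 2.2·11.4 − 5 − 30 = 0 → A_y = 2.873 kip.
ΣF_x = 0: no horizontal applied forces, so A_x = 0.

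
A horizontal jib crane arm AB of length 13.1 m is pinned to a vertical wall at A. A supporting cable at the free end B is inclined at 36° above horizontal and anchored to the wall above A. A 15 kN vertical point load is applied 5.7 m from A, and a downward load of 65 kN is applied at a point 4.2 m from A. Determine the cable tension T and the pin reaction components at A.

ΣM about A: T·sin36°·13.1 − 15·5.7 − 65·4.2 = 0 → T = 358.5/(13.1·0.587785) = 46.5585 ≈ 46.56 kN.
ΣF_x = 0: A_x − T·cos36° = 0 → A_x = 46.5585 × 0.809017 = 37.67 kN.
ΣF_y = 0: A_y + T·sin36° − 15 − 65 = 0 → A_y = 80 − 46.5585 × 0.587785 = 52.63 kN.

T = 46.56 kN, A_x = 37.67 kN, A_y = 52.63 kN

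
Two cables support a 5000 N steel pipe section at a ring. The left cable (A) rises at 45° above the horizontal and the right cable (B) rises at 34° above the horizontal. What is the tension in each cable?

T_A = 4223 N, T_B = 3602 N

ΣF_x = 0: −T_A·cos45° + T_B·cos34° = 0 → T_B = 0.852925·T_A.
ΣF_y = 0: T_A·sin45° + T_B·sin34° = 5000.
Substitute: T_A·(0.707107 + 0.852925·0.559193) = 5000 → T_A = 4222.77 ≈ 4223 N.
Then T_B = 0.852925 × 4222.77 = 3602 N.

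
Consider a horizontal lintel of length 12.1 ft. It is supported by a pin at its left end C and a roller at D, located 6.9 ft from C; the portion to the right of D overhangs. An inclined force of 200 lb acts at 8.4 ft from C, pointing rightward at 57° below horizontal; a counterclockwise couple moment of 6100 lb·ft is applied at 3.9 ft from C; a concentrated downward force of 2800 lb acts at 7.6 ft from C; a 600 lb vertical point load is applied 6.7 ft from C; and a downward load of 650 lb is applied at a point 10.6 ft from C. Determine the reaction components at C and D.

C_x = -108.9 lb, C_y = 232.4 lb, D_y = 3985 lb

ΣM about C: D_y·6.9 − 200·sin57°·8.4 + 6100 − 2800·7.6 − 600·6.7 − 650·10.6 = 0 → D_y = 27499/6.9 = 3985.36 ≈ 3985 lb.
ΣF_y = 0: C_y + 3985.36 − 200·sin57° − 2800 − 600 − 650 = 0 → C_y = 232.4 lb.
ΣF_x = 0: C_x + 200·cos57° = 0 → C_x = -108.9 lb.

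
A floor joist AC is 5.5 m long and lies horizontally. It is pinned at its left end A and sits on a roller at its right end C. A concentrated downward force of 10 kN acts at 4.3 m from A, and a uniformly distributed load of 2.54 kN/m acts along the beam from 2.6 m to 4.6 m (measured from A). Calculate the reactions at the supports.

A_x = 0, A_y = 3.937 kN, C_y = 11.14 kN

Resultant of the distributed load: 2.54 × 2 = 5.08 kN at 3.6 m from A.
ΣM about A: C_y·5.5 − 10·4.3 − (2.54·2)·3.6 = 0 → C_y = 61.288/5.5 = 11.1433 ≈ 11.14 kN.
ΣF_y = 0: A_y + 11.1433 − 10 − 2.54·2 = 0 → A_y = 3.937 kN.
ΣF_x = 0: no horizontal applied forces, so A_x = 0.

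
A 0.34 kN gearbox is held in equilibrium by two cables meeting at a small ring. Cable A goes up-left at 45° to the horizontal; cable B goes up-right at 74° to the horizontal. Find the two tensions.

T_A = 0.1072 kN, T_B = 0.2749 kN

ΣF_x = 0: −T_A·cos45° + T_B·cos74° = 0 → T_B = 2.56535·T_A.
ΣF_y = 0: T_A·sin45° + T_B·sin74° = 0.34.
Substitute: T_A·(0.707107 + 2.56535·0.961262) = 0.34 → T_A = 0.107151 ≈ 0.1072 kN.
Then T_B = 2.56535 × 0.107151 = 0.2749 kN.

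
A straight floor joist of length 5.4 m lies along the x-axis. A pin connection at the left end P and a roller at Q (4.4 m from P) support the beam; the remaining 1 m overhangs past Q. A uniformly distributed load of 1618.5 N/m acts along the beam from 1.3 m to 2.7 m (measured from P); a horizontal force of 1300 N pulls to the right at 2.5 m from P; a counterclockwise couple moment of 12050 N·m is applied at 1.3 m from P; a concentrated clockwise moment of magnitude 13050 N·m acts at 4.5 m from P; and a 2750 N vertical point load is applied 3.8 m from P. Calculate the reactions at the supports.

Resultant of the distributed load: 1618.5 × 1.4 = 2265.9 N at 2 m from P.
Taking moments about P: Q_y·4.4 − (1618.5·1.4)·2 + 12050 − 13050 − 2750·3.8 = 0 → Q_y = 15981.8/4.4 = 3632.23 ≈ 3632 N.
ΣF_y = 0: P_y + 3632.23 − 1618.5·1.4 − 2750 = 0 → P_y = 1384 N.
ΣF_x = 0: P_x + 1300 = 0 → P_x = -1300 N.

P_x = -1300 N, P_y = 1384 N, Q_y = 3632 N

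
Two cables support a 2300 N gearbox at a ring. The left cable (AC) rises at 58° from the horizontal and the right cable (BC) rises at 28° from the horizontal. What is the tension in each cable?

ΣF_x = 0: −T_AC·cos58° + T_BC·cos28° = 0 → T_BC = 0.600171·T_AC.
ΣF_y = 0: T_AC·sin58° + T_BC·sin28° = 2300.
Substitute: T_AC·(0.848048 + 0.600171·0.469472) = 2300 → T_AC = 2035.74 ≈ 2036 N.
Then T_BC = 0.600171 × 2035.74 = 1222 N.

T_AC = 2036 N, T_BC = 1222 N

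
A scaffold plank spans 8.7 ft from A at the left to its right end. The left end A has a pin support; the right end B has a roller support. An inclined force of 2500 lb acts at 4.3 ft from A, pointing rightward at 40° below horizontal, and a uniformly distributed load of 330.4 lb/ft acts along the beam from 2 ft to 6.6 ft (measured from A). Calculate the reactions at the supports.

Resultant of the distributed load: 330.4 × 4.6 = 1519.84 lb at 4.3 ft from A.
Moments about A: B_y·8.7 − 2500·sin40°·4.3 − (330.4·4.6)·4.3 = 0 → B_y = 13445.3/8.7 = 1545.44 ≈ 1545 lb.
ΣF_y = 0: A_y + 1545.44 − 2500·sin40° − 330.4·4.6 = 0 → A_y = 1581 lb.
ΣF_x = 0: A_x + 2500·cos40° = 0 → A_x = -1915 lb.

A_x = -1915 lb, A_y = 1581 lb, B_y = 1545 lb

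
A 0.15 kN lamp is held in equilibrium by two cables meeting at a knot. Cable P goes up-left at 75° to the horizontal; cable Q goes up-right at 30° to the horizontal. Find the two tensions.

ΣF_x = 0: −T_P·cos75° + T_Q·cos30° = 0 → T_Q = 0.298858·T_P.
ΣF_y = 0: T_P·sin75° + T_Q·sin30° = 0.15.
Substitute: T_P·(0.965926 + 0.298858·0.5) = 0.15 → T_P = 0.134486 ≈ 0.1345 kN.
Then T_Q = 0.298858 × 0.134486 = 0.04019 kN.

T_P = 0.1345 kN, T_Q = 0.04019 kN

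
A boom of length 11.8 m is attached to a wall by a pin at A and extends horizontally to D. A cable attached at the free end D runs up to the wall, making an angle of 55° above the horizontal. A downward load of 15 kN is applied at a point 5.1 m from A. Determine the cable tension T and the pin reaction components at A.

T = 7.914 kN, A_x = 4.539 kN, A_y = 8.517 kN

ΣM about A: T·sin55°·11.8 − 15·5.1 = 0 → T = 76.5/(11.8·0.819152) = 7.91434 ≈ 7.914 kN.
ΣF_x = 0: A_x − T·cos55° = 0 → A_x = 7.91434 × 0.573576 = 4.539 kN.
ΣF_y = 0: A_y + T·sin55° − 15 = 0 → A_y = 15 − 7.91434 × 0.819152 = 8.517 kN.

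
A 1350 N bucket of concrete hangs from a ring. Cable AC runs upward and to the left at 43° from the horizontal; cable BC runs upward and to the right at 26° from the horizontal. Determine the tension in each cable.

ΣF_x = 0: −T_AC·cos43° + T_BC·cos26° = 0 → T_BC = 0.813706·T_AC.
ΣF_y = 0: T_AC·sin43° + T_BC·sin26° = 1350.
Substitute: T_AC·(0.681998 + 0.813706·0.438371) = 1350 → T_AC = 1299.7 ≈ 1300 N.
Then T_BC = 0.813706 × 1299.7 = 1058 N.

T_AC = 1300 N, T_BC = 1058 N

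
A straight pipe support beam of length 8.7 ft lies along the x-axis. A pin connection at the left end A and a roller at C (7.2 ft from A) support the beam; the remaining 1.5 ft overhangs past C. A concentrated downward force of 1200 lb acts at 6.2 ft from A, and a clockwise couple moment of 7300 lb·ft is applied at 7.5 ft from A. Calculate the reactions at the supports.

A_x = 0, A_y = -847.2 lb, C_y = 2047 lb

Taking moments about A: C_y·7.2 − 1200·6.2 − 7300 = 0 → C_y = 14740/7.2 = 2047.22 ≈ 2047 lb.
ΣF_y = 0: A_y + 2047.22 − 1200 = 0 → A_y = -847.2 lb.
ΣF_x = 0: no horizontal applied forces, so A_x = 0.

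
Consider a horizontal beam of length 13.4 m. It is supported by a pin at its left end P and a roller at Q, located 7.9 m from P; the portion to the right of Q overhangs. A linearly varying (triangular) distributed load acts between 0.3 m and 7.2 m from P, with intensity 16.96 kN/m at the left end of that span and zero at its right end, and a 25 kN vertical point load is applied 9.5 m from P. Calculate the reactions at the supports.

P_x = 0, P_y = 34.19 kN, Q_y = 49.32 kN

Resultant of the triangular load: ½ × 16.96 × 6.9 = 58.512 kN, acting at 2.6 m from P (one-third of the span from the peak).
Taking moments about P: Q_y·7.9 − (½·16.96·6.9)·2.6 − 25·9.5 = 0 → Q_y = 389.6312/7.9 = 49.3204 ≈ 49.32 kN.
ΣF_y = 0: P_y + 49.3204 − ½·16.96·6.9 − 25 = 0 → P_y = 34.19 kN.
ΣF_x = 0: no horizontal applied forces, so P_x = 0.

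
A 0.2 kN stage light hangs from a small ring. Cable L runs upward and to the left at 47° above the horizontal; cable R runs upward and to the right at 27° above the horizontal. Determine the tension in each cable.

T_L = 0.1854 kN, T_R = 0.1419 kN

ΣF_x = 0: −T_L·cos47° + T_R·cos27° = 0 → T_R = 0.765425·T_L.
ΣF_y = 0: T_L·sin47° + T_R·sin27° = 0.2.
Substitute: T_L·(0.731354 + 0.765425·0.45399) = 0.2 → T_L = 0.185383 ≈ 0.1854 kN.
Then T_R = 0.765425 × 0.185383 = 0.1419 kN.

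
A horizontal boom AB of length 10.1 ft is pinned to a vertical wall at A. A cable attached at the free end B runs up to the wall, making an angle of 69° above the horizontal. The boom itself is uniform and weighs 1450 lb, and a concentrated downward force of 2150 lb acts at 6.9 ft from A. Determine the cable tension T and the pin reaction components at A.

T = 2350 lb, A_x = 842.1 lb, A_y = 1406 lb

ΣM about A: T·sin69°·10.1 − 1450·5.05 − 2150·6.9 = 0 → T = 22157.5/(10.1·0.93358) = 2349.89 ≈ 2350 lb.
ΣF_x = 0: A_x − T·cos69° = 0 → A_x = 2349.89 × 0.358368 = 842.1 lb.
ΣF_y = 0: A_y + T·sin69° − 1450 − 2150 = 0 → A_y = 3600 − 2349.89 × 0.93358 = 1406 lb.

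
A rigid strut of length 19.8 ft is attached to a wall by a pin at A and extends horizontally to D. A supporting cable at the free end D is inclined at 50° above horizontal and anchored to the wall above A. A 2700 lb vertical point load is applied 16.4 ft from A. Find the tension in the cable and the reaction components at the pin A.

T = 2919 lb, A_x = 1877 lb, A_y = 463.6 lb

ΣM about A: T·sin50°·19.8 − 2700·16.4 = 0 → T = 44280/(19.8·0.766044) = 2919.37 ≈ 2919 lb.
ΣF_x = 0: A_x − T·cos50° = 0 → A_x = 2919.37 × 0.642788 = 1877 lb.
ΣF_y = 0: A_y + T·sin50° − 2700 = 0 → A_y = 2700 − 2919.37 × 0.766044 = 463.6 lb.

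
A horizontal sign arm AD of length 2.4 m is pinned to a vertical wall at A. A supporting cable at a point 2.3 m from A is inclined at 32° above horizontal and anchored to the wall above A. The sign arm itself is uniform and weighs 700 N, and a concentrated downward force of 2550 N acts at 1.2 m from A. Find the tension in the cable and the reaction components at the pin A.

T = 3200 N, A_x = 2714 N, A_y = 1554 N

ΣM about A: T·sin32°·2.3 − 700·1.2 − 2550·1.2 = 0 → T = 3900/(2.3·0.529919) = 3199.83 ≈ 3200 N.
ΣF_x = 0: A_x − T·cos32° = 0 → A_x = 3199.83 × 0.848048 = 2714 N.
ΣF_y = 0: A_y + T·sin32° − 700 − 2550 = 0 → A_y = 3250 − 3199.83 × 0.529919 = 1554 N.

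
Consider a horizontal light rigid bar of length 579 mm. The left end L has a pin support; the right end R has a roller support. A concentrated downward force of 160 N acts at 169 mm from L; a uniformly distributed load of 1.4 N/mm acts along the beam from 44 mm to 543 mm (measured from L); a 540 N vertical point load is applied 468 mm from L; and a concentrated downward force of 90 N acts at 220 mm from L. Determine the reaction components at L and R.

Resultant of the distributed load: 1.4 × 499 = 698.6 N at 293.5 mm from L.
Taking moments about L: R_y·579 − 160·169 − (1.4·499)·293.5 − 540·468 − 90·220 = 0 → R_y = 504599.1/579 = 871.501 ≈ 871.5 N.
ΣF_y = 0: L_y + 871.501 − 160 − 1.4·499 − 540 − 90 = 0 → L_y = 617.1 N.
ΣF_x = 0: no horizontal applied forces, so L_x = 0.

L_x = 0, L_y = 617.1 N, R_y = 871.5 N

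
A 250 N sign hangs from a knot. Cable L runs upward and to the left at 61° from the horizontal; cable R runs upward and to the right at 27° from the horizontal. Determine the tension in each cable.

T_L = 222.9 N, T_R = 121.3 N

ΣF_x = 0: −T_L·cos61° + T_R·cos27° = 0 → T_R = 0.544115·T_L.
ΣF_y = 0: T_L·sin61° + T_R·sin27° = 250.
Substitute: T_L·(0.87462 + 0.544115·0.45399) = 250 → T_L = 222.887 ≈ 222.9 N.
Then T_R = 0.544115 × 222.887 = 121.3 N.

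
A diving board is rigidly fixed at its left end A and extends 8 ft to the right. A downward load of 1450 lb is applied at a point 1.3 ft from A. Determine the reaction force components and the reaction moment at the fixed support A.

ΣF_x = 0: A_x = 0.
ΣF_y = 0: A_y − 1450 = 0 → A_y = 1450 lb.
ΣM about A: M_A − 1450·1.3 = 0 → M_A = 1885 lb·ft.

A_x = 0, A_y = 1450 lb, M_A = 1885 lb·ft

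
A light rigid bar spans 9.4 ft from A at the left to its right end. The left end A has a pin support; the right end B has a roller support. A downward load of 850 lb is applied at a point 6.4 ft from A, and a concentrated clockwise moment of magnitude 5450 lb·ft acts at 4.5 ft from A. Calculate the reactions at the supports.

A_x = 0, A_y = -308.5 lb, B_y = 1159 lb

ΣM about A: B_y·9.4 − 850·6.4 − 5450 = 0 → B_y = 10890/9.4 = 1158.51 ≈ 1159 lb.
ΣF_y = 0: A_y + 1158.51 − 850 = 0 → A_y = -308.5 lb.
ΣF_x = 0: no horizontal applied forces, so A_x = 0.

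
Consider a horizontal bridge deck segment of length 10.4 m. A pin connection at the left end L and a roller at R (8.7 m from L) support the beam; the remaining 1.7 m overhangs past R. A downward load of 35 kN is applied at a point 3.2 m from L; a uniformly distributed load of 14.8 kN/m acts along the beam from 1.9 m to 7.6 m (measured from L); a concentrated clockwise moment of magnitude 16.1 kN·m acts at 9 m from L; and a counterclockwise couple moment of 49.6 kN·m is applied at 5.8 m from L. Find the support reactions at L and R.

Resultant of the distributed load: 14.8 × 5.7 = 84.36 kN at 4.75 m from L.
Taking moments about L: R_y·8.7 − 35·3.2 − (14.8·5.7)·4.75 − 16.1 + 49.6 = 0 → R_y = 479.21/8.7 = 55.0816 ≈ 55.08 kN.
ΣF_y = 0: L_y + 55.0816 − 35 − 14.8·5.7 = 0 → L_y = 64.28 kN.
ΣF_x = 0: no horizontal applied forces, so L_x = 0.

L_x = 0, L_y = 64.28 kN, R_y = 55.08 kN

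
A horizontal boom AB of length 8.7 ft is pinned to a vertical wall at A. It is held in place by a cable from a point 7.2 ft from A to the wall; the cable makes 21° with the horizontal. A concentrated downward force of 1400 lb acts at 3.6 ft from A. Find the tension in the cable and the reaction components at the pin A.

ΣM about A: T·sin21°·7.2 − 1400·3.6 = 0 → T = 5040/(7.2·0.358368) = 1953.3 ≈ 1953 lb.
ΣF_x = 0: A_x − T·cos21° = 0 → A_x = 1953.3 × 0.93358 = 1824 lb.
ΣF_y = 0: A_y + T·sin21° − 1400 = 0 → A_y = 1400 − 1953.3 × 0.358368 = 700.0 lb.

T = 1953 lb, A_x = 1824 lb, A_y = 700.0 lb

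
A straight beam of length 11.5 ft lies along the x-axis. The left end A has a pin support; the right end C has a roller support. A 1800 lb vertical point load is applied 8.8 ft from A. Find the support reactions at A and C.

A_x = 0, A_y = 422.6 lb, C_y = 1377 lb

ΣM about A: C_y·11.5 − 1800·8.8 = 0 → C_y = 15840/11.5 = 1377.39 ≈ 1377 lb.
ΣF_y = 0: A_y + 1377.39 − 1800 = 0 → A_y = 422.6 lb.
ΣF_x = 0: no horizontal applied forces, so A_x = 0.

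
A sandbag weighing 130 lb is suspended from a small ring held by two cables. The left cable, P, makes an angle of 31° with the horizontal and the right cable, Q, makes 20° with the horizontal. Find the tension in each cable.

ΣF_x = 0: −T_P·cos31° + T_Q·cos20° = 0 → T_Q = 0.912178·T_P.
ΣF_y = 0: T_P·sin31° + T_Q·sin20° = 130.
Substitute: T_P·(0.515038 + 0.912178·0.34202) = 130 → T_P = 157.191 ≈ 157.2 lb.
Then T_Q = 0.912178 × 157.191 = 143.4 lb.

T_P = 157.2 lb, T_Q = 143.4 lb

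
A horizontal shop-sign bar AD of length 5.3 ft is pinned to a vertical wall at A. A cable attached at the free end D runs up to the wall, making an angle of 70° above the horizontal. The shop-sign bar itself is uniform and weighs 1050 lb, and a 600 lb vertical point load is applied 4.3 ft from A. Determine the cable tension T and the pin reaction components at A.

ΣM about A: T·sin70°·5.3 − 1050·2.65 − 600·4.3 = 0 → T = 5362.5/(5.3·0.939693) = 1076.73 ≈ 1077 lb.
ΣF_x = 0: A_x − T·cos70° = 0 → A_x = 1076.73 × 0.34202 = 368.3 lb.
ΣF_y = 0: A_y + T·sin70° − 1050 − 600 = 0 → A_y = 1650 − 1076.73 × 0.939693 = 638.2 lb.

T = 1077 lb, A_x = 368.3 lb, A_y = 638.2 lb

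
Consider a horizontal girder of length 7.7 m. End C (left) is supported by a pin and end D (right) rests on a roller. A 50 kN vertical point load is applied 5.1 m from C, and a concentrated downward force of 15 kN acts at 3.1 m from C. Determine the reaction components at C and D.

Moments about C: D_y·7.7 − 50·5.1 − 15·3.1 = 0 → D_y = 301.5/7.7 = 39.1558 ≈ 39.16 kN.
ΣF_y = 0: C_y + 39.1558 − 50 − 15 = 0 → C_y = 25.84 kN.
ΣF_x = 0: no horizontal applied forces, so C_x = 0.

C_x = 0, C_y = 25.84 kN, D_y = 39.16 kN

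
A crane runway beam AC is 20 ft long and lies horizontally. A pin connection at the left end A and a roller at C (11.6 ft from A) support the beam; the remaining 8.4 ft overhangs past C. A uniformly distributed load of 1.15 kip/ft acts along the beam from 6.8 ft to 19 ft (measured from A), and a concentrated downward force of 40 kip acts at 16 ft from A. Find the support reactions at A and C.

Resultant of the distributed load: 1.15 × 12.2 = 14.03 kip at 12.9 ft from A.
ΣM about A: C_y·11.6 − (1.15·12.2)·12.9 − 40·16 = 0 → C_y = 820.987/11.6 = 70.7747 ≈ 70.77 kip.
ΣF_y = 0: A_y + 70.7747 − 1.15·12.2 − 40 = 0 → A_y = -16.74 kip.
ΣF_x = 0: no horizontal applied forces, so A_x = 0.

A_x = 0, A_y = -16.74 kip, C_y = 70.77 kip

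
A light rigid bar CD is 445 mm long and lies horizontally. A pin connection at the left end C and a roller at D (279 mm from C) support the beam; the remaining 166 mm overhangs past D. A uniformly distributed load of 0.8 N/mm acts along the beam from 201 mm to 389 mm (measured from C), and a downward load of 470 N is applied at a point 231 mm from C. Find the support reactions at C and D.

Resultant of the distributed load: 0.8 × 188 = 150.4 N at 295 mm from C.
ΣM about C: D_y·279 − (0.8·188)·295 − 470·231 = 0 → D_y = 152938/279 = 548.165 ≈ 548.2 N.
ΣF_y = 0: C_y + 548.165 − 0.8·188 − 470 = 0 → C_y = 72.24 N.
ΣF_x = 0: no horizontal applied forces, so C_x = 0.

C_x = 0, C_y = 72.24 N, D_y = 548.2 N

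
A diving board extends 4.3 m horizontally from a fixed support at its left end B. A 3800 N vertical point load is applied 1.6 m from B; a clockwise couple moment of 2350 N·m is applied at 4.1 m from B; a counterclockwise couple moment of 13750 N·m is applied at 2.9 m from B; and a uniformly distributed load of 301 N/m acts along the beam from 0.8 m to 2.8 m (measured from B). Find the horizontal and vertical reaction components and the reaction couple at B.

B_x = 0, B_y = 4402 N, M_B = -4236 N·m

Resultant of the distributed load: 301 × 2 = 602 N at 1.8 m from B.
ΣF_x = 0: B_x = 0.
ΣF_y = 0: B_y − 3800 − 301·2 = 0 → B_y = 4402 N.
ΣM about B: M_B − 3800·1.6 − 2350 + 13750 − (301·2)·1.8 = 0 → M_B = -4236 N·m.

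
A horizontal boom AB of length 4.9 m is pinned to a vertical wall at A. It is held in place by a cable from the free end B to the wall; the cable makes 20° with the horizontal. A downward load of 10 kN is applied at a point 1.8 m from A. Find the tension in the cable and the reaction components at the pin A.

ΣM about A: T·sin20°·4.9 − 10·1.8 = 0 → T = 18/(4.9·0.34202) = 10.7405 ≈ 10.74 kN.
ΣF_x = 0: A_x − T·cos20° = 0 → A_x = 10.7405 × 0.939693 = 10.09 kN.
ΣF_y = 0: A_y + T·sin20° − 10 = 0 → A_y = 10 − 10.7405 × 0.34202 = 6.327 kN.

T = 10.74 kN, A_x = 10.09 kN, A_y = 6.327 kN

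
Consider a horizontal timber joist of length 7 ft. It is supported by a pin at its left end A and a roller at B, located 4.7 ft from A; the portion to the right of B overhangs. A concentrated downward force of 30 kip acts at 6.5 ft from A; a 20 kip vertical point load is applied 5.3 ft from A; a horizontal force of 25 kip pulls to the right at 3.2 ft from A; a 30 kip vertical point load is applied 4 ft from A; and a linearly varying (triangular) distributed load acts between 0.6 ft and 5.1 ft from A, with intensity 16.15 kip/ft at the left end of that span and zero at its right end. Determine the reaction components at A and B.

Resultant of the triangular load: ½ × 16.15 × 4.5 = 36.3375 kip, acting at 2.1 ft from A (one-third of the span from the peak).
Moments about A: B_y·4.7 − 30·6.5 − 20·5.3 − 30·4 − (½·16.15·4.5)·2.1 = 0 → B_y = 497.30875/4.7 = 105.81 ≈ 105.8 kip.
ΣF_y = 0: A_y + 105.81 − 30 − 20 − 30 − ½·16.15·4.5 = 0 → A_y = 10.53 kip.
ΣF_x = 0: A_x + 25 = 0 → A_x = -25.00 kip.

A_x = -25.00 kip, A_y = 10.53 kip, B_y = 105.8 kip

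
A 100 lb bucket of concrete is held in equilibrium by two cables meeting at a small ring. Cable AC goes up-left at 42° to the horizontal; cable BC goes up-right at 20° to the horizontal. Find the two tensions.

ΣF_x = 0: −T_AC·cos42° + T_BC·cos20° = 0 → T_BC = 0.790838·T_AC.
ΣF_y = 0: T_AC·sin42° + T_BC·sin20° = 100.
Substitute: T_AC·(0.669131 + 0.790838·0.34202) = 100 → T_AC = 106.427 ≈ 106.4 lb.
Then T_BC = 0.790838 × 106.427 = 84.17 lb.

T_AC = 106.4 lb, T_BC = 84.17 lb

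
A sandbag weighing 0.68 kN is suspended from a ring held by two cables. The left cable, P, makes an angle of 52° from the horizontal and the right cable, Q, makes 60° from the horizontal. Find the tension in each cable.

T_P = 0.3667 kN, T_Q = 0.4515 kN

ΣF_x = 0: −T_P·cos52° + T_Q·cos60° = 0 → T_Q = 1.23132·T_P.
ΣF_y = 0: T_P·sin52° + T_Q·sin60° = 0.68.
Substitute: T_P·(0.788011 + 1.23132·0.866025) = 0.68 → T_P = 0.366702 ≈ 0.3667 kN.
Then T_Q = 1.23132 × 0.366702 = 0.4515 kN.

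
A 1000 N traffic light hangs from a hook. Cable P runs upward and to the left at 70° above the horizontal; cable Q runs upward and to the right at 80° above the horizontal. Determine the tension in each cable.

T_P = 347.3 N, T_Q = 684.0 N

ΣF_x = 0: −T_P·cos70° + T_Q·cos80° = 0 → T_Q = 1.96962·T_P.
ΣF_y = 0: T_P·sin70° + T_Q·sin80° = 1000.
Substitute: T_P·(0.939693 + 1.96962·0.984808) = 1000 → T_P = 347.296 ≈ 347.3 N.
Then T_Q = 1.96962 × 347.296 = 684.0 N.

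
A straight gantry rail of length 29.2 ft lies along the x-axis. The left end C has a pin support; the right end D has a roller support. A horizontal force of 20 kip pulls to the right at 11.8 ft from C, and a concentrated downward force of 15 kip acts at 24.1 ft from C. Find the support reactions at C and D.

Moments about C: D_y·29.2 − 15·24.1 = 0 → D_y = 361.5/29.2 = 12.3801 ≈ 12.38 kip.
ΣF_y = 0: C_y + 12.3801 − 15 = 0 → C_y = 2.620 kip.
ΣF_x = 0: C_x + 20 = 0 → C_x = -20.00 kip.

C_x = -20.00 kip, C_y = 2.620 kip, D_y = 12.38 kip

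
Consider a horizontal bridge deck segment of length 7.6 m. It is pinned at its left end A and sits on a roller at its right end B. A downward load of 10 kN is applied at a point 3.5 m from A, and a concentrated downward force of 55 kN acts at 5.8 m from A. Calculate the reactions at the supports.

ΣM about A: B_y·7.6 − 10·3.5 − 55·5.8 = 0 → B_y = 354/7.6 = 46.5789 ≈ 46.58 kN.
ΣF_y = 0: A_y + 46.5789 − 10 − 55 = 0 → A_y = 18.42 kN.
ΣF_x = 0: no horizontal applied forces, so A_x = 0.

A_x = 0, A_y = 18.42 kN, B_y = 46.58 kN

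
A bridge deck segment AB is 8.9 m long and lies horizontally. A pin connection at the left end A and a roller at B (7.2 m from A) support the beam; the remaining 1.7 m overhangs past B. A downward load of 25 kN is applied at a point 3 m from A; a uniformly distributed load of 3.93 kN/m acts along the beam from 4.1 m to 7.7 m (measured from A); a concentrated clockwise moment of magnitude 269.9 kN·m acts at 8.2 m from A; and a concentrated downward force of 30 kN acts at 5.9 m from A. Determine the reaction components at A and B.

Resultant of the distributed load: 3.93 × 3.6 = 14.148 kN at 5.9 m from A.
Moments about A: B_y·7.2 − 25·3 − (3.93·3.6)·5.9 − 269.9 − 30·5.9 = 0 → B_y = 605.3732/7.2 = 84.0796 ≈ 84.08 kN.
ΣF_y = 0: A_y + 84.0796 − 25 − 3.93·3.6 − 30 = 0 → A_y = -14.93 kN.
ΣF_x = 0: no horizontal applied forces, so A_x = 0.

A_x = 0, A_y = -14.93 kN, B_y = 84.08 kN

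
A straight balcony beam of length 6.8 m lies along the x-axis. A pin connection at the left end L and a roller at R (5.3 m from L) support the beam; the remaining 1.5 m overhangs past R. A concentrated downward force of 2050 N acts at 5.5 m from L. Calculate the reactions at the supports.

L_x = 0, L_y = -77.36 N, R_y = 2127 N

ΣM about L: R_y·5.3 − 2050·5.5 = 0 → R_y = 11275/5.3 = 2127.36 ≈ 2127 N.
ΣF_y = 0: L_y + 2127.36 − 2050 = 0 → L_y = -77.36 N.
ΣF_x = 0: no horizontal applied forces, so L_x = 0.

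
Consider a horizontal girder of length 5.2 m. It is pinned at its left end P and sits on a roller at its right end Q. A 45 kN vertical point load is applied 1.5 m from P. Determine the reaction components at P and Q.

P_x = 0, P_y = 32.02 kN, Q_y = 12.98 kN

Moments about P: Q_y·5.2 − 45·1.5 = 0 → Q_y = 67.5/5.2 = 12.9808 ≈ 12.98 kN.
ΣF_y = 0: P_y + 12.9808 − 45 = 0 → P_y = 32.02 kN.
ΣF_x = 0: no horizontal applied forces, so P_x = 0.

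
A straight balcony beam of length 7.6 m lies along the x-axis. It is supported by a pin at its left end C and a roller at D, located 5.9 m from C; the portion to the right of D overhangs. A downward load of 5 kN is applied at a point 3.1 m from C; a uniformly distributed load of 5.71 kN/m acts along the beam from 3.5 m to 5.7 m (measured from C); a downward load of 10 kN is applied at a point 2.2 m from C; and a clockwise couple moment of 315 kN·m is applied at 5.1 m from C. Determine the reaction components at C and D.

C_x = 0, C_y = -41.98 kN, D_y = 69.54 kN

Resultant of the distributed load: 5.71 × 2.2 = 12.562 kN at 4.6 m from C.
Moments about C: D_y·5.9 − 5·3.1 − (5.71·2.2)·4.6 − 10·2.2 − 315 = 0 → D_y = 410.2852/5.9 = 69.5399 ≈ 69.54 kN.
ΣF_y = 0: C_y + 69.5399 − 5 − 5.71·2.2 − 10 = 0 → C_y = -41.98 kN.
ΣF_x = 0: no horizontal applied forces, so C_x = 0.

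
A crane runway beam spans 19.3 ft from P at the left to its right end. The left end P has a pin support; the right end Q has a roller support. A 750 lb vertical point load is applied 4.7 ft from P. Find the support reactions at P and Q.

P_x = 0, P_y = 567.4 lb, Q_y = 182.6 lb

Moments about P: Q_y·19.3 − 750·4.7 = 0 → Q_y = 3525/19.3 = 182.642 ≈ 182.6 lb.
ΣF_y = 0: P_y + 182.642 − 750 = 0 → P_y = 567.4 lb.
ΣF_x = 0: no horizontal applied forces, so P_x = 0.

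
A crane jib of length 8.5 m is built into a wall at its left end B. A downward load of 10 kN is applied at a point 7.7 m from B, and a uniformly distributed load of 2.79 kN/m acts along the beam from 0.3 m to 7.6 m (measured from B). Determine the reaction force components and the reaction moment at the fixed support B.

B_x = 0, B_y = 30.37 kN, M_B = 157.4 kN·m

Resultant of the distributed load: 2.79 × 7.3 = 20.367 kN at 3.95 m from B.
ΣF_x = 0: B_x = 0.
ΣF_y = 0: B_y − 10 − 2.79·7.3 = 0 → B_y = 30.37 kN.
ΣM about B: M_B − 10·7.7 − (2.79·7.3)·3.95 = 0 → M_B = 157.4 kN·m.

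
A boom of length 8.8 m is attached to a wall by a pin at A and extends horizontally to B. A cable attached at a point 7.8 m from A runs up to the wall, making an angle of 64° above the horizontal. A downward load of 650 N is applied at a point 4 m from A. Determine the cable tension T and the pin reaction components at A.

ΣM about A: T·sin64°·7.8 − 650·4 = 0 → T = 2600/(7.8·0.898794) = 370.867 ≈ 370.9 N.
ΣF_x = 0: A_x − T·cos64° = 0 → A_x = 370.867 × 0.438371 = 162.6 N.
ΣF_y = 0: A_y + T·sin64° − 650 = 0 → A_y = 650 − 370.867 × 0.898794 = 316.7 N.

T = 370.9 N, A_x = 162.6 N, A_y = 316.7 N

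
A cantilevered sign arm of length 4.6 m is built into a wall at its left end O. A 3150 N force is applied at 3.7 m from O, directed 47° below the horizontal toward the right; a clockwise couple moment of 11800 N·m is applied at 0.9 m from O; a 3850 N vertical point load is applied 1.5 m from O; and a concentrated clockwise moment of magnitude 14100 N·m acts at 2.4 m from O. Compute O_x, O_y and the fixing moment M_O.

ΣF_x = 0: O_x + 3150·cos47° = 0 → O_x = -2148 N.
ΣF_y = 0: O_y − 3150·sin47° − 3850 = 0 → O_y = 6154 N.
ΣM about O: M_O − 3150·sin47°·3.7 − 11800 − 3850·1.5 − 14100 = 0 → M_O = 40200 N·m.

O_x = -2148 N, O_y = 6154 N, M_O = 40200 N·m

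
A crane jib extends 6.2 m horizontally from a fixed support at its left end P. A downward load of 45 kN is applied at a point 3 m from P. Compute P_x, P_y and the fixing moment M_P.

ΣF_x = 0: P_x = 0.
ΣF_y = 0: P_y − 45 = 0 → P_y = 45.00 kN.
ΣM about P: M_P − 45·3 = 0 → M_P = 135.0 kN·m.

P_x = 0, P_y = 45.00 kN, M_P = 135.0 kN·m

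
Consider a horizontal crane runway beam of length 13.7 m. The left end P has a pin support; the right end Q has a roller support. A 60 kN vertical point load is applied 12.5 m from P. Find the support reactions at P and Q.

P_x = 0, P_y = 5.255 kN, Q_y = 54.74 kN

Taking moments about P: Q_y·13.7 − 60·12.5 = 0 → Q_y = 750/13.7 = 54.7445 ≈ 54.74 kN.
ΣF_y = 0: P_y + 54.7445 − 60 = 0 → P_y = 5.255 kN.
ΣF_x = 0: no horizontal applied forces, so P_x = 0.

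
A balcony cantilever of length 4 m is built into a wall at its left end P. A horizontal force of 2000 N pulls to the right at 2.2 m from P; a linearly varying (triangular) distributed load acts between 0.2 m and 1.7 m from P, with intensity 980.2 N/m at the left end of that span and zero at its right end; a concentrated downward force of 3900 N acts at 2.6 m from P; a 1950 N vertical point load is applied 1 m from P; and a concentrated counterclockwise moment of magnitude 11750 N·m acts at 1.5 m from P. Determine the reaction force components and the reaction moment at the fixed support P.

Resultant of the triangular load: ½ × 980.2 × 1.5 = 735.15 N, acting at 0.7 m from P (one-third of the span from the peak).
ΣF_x = 0: P_x + 2000 = 0 → P_x = -2000 N.
ΣF_y = 0: P_y − ½·980.2·1.5 − 3900 − 1950 = 0 → P_y = 6585 N.
ΣM about P: M_P − (½·980.2·1.5)·0.7 − 3900·2.6 − 1950·1 + 11750 = 0 → M_P = 854.6 N·m.

P_x = -2000 N, P_y = 6585 N, M_P = 854.6 N·m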